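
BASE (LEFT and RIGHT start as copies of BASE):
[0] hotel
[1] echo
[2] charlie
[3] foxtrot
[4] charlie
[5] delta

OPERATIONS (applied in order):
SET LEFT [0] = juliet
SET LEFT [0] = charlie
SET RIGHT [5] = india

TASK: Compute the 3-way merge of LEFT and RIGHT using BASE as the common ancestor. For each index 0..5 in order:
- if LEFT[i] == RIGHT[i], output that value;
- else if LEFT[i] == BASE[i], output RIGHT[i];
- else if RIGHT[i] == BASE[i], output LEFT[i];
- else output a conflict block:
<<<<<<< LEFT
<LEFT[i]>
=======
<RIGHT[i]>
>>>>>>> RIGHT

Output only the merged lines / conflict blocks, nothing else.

Answer: charlie
echo
charlie
foxtrot
charlie
india

Derivation:
Final LEFT:  [charlie, echo, charlie, foxtrot, charlie, delta]
Final RIGHT: [hotel, echo, charlie, foxtrot, charlie, india]
i=0: L=charlie, R=hotel=BASE -> take LEFT -> charlie
i=1: L=echo R=echo -> agree -> echo
i=2: L=charlie R=charlie -> agree -> charlie
i=3: L=foxtrot R=foxtrot -> agree -> foxtrot
i=4: L=charlie R=charlie -> agree -> charlie
i=5: L=delta=BASE, R=india -> take RIGHT -> india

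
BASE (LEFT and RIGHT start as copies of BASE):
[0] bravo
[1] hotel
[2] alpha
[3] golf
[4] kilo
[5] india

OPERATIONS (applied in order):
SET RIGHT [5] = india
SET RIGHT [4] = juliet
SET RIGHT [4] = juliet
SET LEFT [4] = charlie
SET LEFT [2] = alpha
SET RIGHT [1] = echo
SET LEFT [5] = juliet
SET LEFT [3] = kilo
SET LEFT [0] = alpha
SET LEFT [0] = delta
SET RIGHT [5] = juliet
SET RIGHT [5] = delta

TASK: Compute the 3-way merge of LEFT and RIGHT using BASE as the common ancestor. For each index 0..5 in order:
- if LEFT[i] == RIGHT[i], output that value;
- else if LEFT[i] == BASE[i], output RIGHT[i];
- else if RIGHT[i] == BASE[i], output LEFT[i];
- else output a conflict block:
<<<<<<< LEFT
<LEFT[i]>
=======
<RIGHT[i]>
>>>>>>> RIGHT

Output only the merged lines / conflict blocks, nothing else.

Final LEFT:  [delta, hotel, alpha, kilo, charlie, juliet]
Final RIGHT: [bravo, echo, alpha, golf, juliet, delta]
i=0: L=delta, R=bravo=BASE -> take LEFT -> delta
i=1: L=hotel=BASE, R=echo -> take RIGHT -> echo
i=2: L=alpha R=alpha -> agree -> alpha
i=3: L=kilo, R=golf=BASE -> take LEFT -> kilo
i=4: BASE=kilo L=charlie R=juliet all differ -> CONFLICT
i=5: BASE=india L=juliet R=delta all differ -> CONFLICT

Answer: delta
echo
alpha
kilo
<<<<<<< LEFT
charlie
=======
juliet
>>>>>>> RIGHT
<<<<<<< LEFT
juliet
=======
delta
>>>>>>> RIGHT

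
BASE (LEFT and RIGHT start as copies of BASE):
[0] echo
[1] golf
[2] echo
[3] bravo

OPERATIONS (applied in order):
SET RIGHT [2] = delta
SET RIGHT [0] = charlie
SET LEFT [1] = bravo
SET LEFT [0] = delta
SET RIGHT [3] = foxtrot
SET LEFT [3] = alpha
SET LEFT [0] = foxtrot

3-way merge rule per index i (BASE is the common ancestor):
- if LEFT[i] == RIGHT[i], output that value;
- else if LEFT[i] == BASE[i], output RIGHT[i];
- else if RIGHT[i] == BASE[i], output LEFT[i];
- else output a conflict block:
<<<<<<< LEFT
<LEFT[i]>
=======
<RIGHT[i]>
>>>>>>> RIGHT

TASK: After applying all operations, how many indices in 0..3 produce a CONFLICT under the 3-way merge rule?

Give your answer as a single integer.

Answer: 2

Derivation:
Final LEFT:  [foxtrot, bravo, echo, alpha]
Final RIGHT: [charlie, golf, delta, foxtrot]
i=0: BASE=echo L=foxtrot R=charlie all differ -> CONFLICT
i=1: L=bravo, R=golf=BASE -> take LEFT -> bravo
i=2: L=echo=BASE, R=delta -> take RIGHT -> delta
i=3: BASE=bravo L=alpha R=foxtrot all differ -> CONFLICT
Conflict count: 2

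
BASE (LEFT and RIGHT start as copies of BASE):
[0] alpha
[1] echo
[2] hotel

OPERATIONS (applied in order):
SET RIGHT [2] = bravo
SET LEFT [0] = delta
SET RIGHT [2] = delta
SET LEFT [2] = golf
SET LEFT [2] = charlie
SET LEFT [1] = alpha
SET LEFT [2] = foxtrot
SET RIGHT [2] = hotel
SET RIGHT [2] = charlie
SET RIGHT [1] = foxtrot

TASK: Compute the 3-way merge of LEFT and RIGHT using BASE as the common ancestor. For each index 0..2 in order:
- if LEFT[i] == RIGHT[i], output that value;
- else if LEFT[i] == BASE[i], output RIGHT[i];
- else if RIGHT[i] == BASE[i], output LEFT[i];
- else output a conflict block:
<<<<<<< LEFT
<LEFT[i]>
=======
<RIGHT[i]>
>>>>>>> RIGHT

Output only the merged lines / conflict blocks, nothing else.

Answer: delta
<<<<<<< LEFT
alpha
=======
foxtrot
>>>>>>> RIGHT
<<<<<<< LEFT
foxtrot
=======
charlie
>>>>>>> RIGHT

Derivation:
Final LEFT:  [delta, alpha, foxtrot]
Final RIGHT: [alpha, foxtrot, charlie]
i=0: L=delta, R=alpha=BASE -> take LEFT -> delta
i=1: BASE=echo L=alpha R=foxtrot all differ -> CONFLICT
i=2: BASE=hotel L=foxtrot R=charlie all differ -> CONFLICT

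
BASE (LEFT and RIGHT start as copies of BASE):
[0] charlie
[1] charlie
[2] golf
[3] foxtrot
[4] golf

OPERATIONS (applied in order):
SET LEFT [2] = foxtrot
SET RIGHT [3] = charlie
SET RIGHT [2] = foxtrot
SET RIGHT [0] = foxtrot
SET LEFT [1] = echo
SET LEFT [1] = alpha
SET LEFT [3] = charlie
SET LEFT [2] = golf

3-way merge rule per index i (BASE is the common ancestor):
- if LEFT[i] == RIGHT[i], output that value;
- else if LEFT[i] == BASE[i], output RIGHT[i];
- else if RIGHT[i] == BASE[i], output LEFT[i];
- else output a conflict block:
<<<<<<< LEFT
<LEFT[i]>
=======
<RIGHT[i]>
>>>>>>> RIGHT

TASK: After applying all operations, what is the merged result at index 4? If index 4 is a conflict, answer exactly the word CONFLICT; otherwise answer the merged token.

Final LEFT:  [charlie, alpha, golf, charlie, golf]
Final RIGHT: [foxtrot, charlie, foxtrot, charlie, golf]
i=0: L=charlie=BASE, R=foxtrot -> take RIGHT -> foxtrot
i=1: L=alpha, R=charlie=BASE -> take LEFT -> alpha
i=2: L=golf=BASE, R=foxtrot -> take RIGHT -> foxtrot
i=3: L=charlie R=charlie -> agree -> charlie
i=4: L=golf R=golf -> agree -> golf
Index 4 -> golf

Answer: golf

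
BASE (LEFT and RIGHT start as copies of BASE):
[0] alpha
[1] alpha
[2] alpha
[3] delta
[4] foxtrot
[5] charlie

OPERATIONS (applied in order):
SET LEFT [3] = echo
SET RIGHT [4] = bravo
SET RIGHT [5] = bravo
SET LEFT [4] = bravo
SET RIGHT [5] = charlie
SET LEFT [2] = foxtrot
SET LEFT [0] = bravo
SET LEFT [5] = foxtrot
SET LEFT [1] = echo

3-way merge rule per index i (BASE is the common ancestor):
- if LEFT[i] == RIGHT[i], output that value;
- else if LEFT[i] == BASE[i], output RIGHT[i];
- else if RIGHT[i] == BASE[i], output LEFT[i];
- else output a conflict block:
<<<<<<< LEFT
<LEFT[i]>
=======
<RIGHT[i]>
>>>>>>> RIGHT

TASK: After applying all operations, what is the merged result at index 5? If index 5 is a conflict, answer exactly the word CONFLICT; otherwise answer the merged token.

Answer: foxtrot

Derivation:
Final LEFT:  [bravo, echo, foxtrot, echo, bravo, foxtrot]
Final RIGHT: [alpha, alpha, alpha, delta, bravo, charlie]
i=0: L=bravo, R=alpha=BASE -> take LEFT -> bravo
i=1: L=echo, R=alpha=BASE -> take LEFT -> echo
i=2: L=foxtrot, R=alpha=BASE -> take LEFT -> foxtrot
i=3: L=echo, R=delta=BASE -> take LEFT -> echo
i=4: L=bravo R=bravo -> agree -> bravo
i=5: L=foxtrot, R=charlie=BASE -> take LEFT -> foxtrot
Index 5 -> foxtrot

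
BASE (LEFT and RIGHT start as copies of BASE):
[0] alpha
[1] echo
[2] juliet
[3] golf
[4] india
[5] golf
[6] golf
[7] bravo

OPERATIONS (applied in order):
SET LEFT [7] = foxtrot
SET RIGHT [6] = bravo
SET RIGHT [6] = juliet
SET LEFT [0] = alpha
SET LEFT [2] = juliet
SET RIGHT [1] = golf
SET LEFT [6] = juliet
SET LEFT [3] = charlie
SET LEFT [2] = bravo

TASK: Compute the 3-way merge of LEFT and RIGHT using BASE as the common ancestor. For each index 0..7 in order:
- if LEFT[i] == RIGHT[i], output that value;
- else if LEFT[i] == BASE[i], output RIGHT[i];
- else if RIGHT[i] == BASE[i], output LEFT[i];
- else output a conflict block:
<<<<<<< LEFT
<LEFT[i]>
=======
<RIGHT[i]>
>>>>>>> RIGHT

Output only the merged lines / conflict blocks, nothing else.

Answer: alpha
golf
bravo
charlie
india
golf
juliet
foxtrot

Derivation:
Final LEFT:  [alpha, echo, bravo, charlie, india, golf, juliet, foxtrot]
Final RIGHT: [alpha, golf, juliet, golf, india, golf, juliet, bravo]
i=0: L=alpha R=alpha -> agree -> alpha
i=1: L=echo=BASE, R=golf -> take RIGHT -> golf
i=2: L=bravo, R=juliet=BASE -> take LEFT -> bravo
i=3: L=charlie, R=golf=BASE -> take LEFT -> charlie
i=4: L=india R=india -> agree -> india
i=5: L=golf R=golf -> agree -> golf
i=6: L=juliet R=juliet -> agree -> juliet
i=7: L=foxtrot, R=bravo=BASE -> take LEFT -> foxtrot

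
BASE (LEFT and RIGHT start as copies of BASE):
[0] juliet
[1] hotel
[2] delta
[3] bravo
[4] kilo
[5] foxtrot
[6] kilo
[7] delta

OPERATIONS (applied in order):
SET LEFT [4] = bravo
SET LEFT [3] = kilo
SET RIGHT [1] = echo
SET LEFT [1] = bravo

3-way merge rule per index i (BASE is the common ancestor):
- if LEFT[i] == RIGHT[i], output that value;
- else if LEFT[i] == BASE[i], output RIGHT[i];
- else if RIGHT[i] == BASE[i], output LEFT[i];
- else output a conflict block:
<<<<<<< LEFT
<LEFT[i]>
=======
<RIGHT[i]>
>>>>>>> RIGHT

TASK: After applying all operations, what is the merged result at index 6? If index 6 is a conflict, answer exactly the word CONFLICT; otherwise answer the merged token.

Final LEFT:  [juliet, bravo, delta, kilo, bravo, foxtrot, kilo, delta]
Final RIGHT: [juliet, echo, delta, bravo, kilo, foxtrot, kilo, delta]
i=0: L=juliet R=juliet -> agree -> juliet
i=1: BASE=hotel L=bravo R=echo all differ -> CONFLICT
i=2: L=delta R=delta -> agree -> delta
i=3: L=kilo, R=bravo=BASE -> take LEFT -> kilo
i=4: L=bravo, R=kilo=BASE -> take LEFT -> bravo
i=5: L=foxtrot R=foxtrot -> agree -> foxtrot
i=6: L=kilo R=kilo -> agree -> kilo
i=7: L=delta R=delta -> agree -> delta
Index 6 -> kilo

Answer: kilo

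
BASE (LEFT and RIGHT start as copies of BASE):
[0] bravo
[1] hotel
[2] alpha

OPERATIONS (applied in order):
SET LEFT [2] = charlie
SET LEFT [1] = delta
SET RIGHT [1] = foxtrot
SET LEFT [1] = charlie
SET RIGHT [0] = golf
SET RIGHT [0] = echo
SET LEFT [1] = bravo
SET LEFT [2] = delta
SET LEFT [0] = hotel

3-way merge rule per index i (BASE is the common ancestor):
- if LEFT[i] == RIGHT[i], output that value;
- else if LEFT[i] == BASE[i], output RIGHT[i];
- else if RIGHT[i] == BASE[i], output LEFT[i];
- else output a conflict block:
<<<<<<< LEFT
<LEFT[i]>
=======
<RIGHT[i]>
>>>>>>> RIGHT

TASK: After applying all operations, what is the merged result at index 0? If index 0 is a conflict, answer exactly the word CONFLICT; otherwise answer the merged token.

Final LEFT:  [hotel, bravo, delta]
Final RIGHT: [echo, foxtrot, alpha]
i=0: BASE=bravo L=hotel R=echo all differ -> CONFLICT
i=1: BASE=hotel L=bravo R=foxtrot all differ -> CONFLICT
i=2: L=delta, R=alpha=BASE -> take LEFT -> delta
Index 0 -> CONFLICT

Answer: CONFLICT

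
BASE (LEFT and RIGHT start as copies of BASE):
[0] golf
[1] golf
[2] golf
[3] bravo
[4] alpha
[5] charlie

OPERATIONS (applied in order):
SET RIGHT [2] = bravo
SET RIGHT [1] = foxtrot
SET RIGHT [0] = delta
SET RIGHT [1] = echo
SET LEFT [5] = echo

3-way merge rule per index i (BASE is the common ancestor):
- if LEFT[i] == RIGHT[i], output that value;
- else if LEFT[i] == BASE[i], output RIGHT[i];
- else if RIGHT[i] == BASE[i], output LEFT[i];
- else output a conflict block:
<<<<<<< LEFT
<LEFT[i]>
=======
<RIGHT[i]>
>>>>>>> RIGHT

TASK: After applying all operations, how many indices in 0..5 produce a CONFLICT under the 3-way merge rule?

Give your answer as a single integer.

Final LEFT:  [golf, golf, golf, bravo, alpha, echo]
Final RIGHT: [delta, echo, bravo, bravo, alpha, charlie]
i=0: L=golf=BASE, R=delta -> take RIGHT -> delta
i=1: L=golf=BASE, R=echo -> take RIGHT -> echo
i=2: L=golf=BASE, R=bravo -> take RIGHT -> bravo
i=3: L=bravo R=bravo -> agree -> bravo
i=4: L=alpha R=alpha -> agree -> alpha
i=5: L=echo, R=charlie=BASE -> take LEFT -> echo
Conflict count: 0

Answer: 0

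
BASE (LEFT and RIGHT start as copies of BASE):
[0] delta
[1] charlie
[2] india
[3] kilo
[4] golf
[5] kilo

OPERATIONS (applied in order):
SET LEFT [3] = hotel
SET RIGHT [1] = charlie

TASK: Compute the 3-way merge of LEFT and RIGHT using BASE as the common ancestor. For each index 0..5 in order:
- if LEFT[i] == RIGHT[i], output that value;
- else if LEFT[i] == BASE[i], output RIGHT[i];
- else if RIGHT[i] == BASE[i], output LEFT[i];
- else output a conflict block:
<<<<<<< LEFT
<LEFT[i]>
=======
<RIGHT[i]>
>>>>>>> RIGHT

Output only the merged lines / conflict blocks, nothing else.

Answer: delta
charlie
india
hotel
golf
kilo

Derivation:
Final LEFT:  [delta, charlie, india, hotel, golf, kilo]
Final RIGHT: [delta, charlie, india, kilo, golf, kilo]
i=0: L=delta R=delta -> agree -> delta
i=1: L=charlie R=charlie -> agree -> charlie
i=2: L=india R=india -> agree -> india
i=3: L=hotel, R=kilo=BASE -> take LEFT -> hotel
i=4: L=golf R=golf -> agree -> golf
i=5: L=kilo R=kilo -> agree -> kilo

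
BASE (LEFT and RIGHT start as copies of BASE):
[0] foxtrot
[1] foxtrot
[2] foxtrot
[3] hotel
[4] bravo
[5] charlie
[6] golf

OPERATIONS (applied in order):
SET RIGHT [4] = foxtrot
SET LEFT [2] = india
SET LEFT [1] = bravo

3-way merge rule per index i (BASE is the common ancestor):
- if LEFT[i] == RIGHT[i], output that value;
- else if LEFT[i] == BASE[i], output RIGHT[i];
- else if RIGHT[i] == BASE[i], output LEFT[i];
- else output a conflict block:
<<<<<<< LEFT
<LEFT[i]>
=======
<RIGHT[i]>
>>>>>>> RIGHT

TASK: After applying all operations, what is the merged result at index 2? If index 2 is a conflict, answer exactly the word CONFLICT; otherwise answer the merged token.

Final LEFT:  [foxtrot, bravo, india, hotel, bravo, charlie, golf]
Final RIGHT: [foxtrot, foxtrot, foxtrot, hotel, foxtrot, charlie, golf]
i=0: L=foxtrot R=foxtrot -> agree -> foxtrot
i=1: L=bravo, R=foxtrot=BASE -> take LEFT -> bravo
i=2: L=india, R=foxtrot=BASE -> take LEFT -> india
i=3: L=hotel R=hotel -> agree -> hotel
i=4: L=bravo=BASE, R=foxtrot -> take RIGHT -> foxtrot
i=5: L=charlie R=charlie -> agree -> charlie
i=6: L=golf R=golf -> agree -> golf
Index 2 -> india

Answer: india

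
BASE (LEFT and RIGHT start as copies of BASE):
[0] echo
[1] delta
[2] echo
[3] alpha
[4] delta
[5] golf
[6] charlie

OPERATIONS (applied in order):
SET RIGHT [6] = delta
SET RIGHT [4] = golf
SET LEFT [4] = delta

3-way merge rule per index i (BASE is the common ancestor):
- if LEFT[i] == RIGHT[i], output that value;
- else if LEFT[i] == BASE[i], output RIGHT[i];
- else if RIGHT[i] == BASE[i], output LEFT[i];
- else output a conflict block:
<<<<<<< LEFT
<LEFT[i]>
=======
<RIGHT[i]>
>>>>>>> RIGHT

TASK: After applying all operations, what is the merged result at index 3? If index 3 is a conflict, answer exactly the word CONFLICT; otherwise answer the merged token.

Final LEFT:  [echo, delta, echo, alpha, delta, golf, charlie]
Final RIGHT: [echo, delta, echo, alpha, golf, golf, delta]
i=0: L=echo R=echo -> agree -> echo
i=1: L=delta R=delta -> agree -> delta
i=2: L=echo R=echo -> agree -> echo
i=3: L=alpha R=alpha -> agree -> alpha
i=4: L=delta=BASE, R=golf -> take RIGHT -> golf
i=5: L=golf R=golf -> agree -> golf
i=6: L=charlie=BASE, R=delta -> take RIGHT -> delta
Index 3 -> alpha

Answer: alpha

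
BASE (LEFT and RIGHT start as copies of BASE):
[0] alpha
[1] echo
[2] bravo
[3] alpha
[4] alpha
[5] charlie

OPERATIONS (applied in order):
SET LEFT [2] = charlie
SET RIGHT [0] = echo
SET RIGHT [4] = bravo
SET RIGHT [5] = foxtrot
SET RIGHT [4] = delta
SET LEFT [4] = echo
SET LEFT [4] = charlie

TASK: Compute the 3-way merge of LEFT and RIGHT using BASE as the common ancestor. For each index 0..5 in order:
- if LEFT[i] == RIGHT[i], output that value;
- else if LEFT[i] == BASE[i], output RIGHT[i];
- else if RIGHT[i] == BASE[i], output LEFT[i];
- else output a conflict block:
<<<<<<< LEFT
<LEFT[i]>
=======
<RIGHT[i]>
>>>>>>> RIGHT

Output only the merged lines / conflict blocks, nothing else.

Final LEFT:  [alpha, echo, charlie, alpha, charlie, charlie]
Final RIGHT: [echo, echo, bravo, alpha, delta, foxtrot]
i=0: L=alpha=BASE, R=echo -> take RIGHT -> echo
i=1: L=echo R=echo -> agree -> echo
i=2: L=charlie, R=bravo=BASE -> take LEFT -> charlie
i=3: L=alpha R=alpha -> agree -> alpha
i=4: BASE=alpha L=charlie R=delta all differ -> CONFLICT
i=5: L=charlie=BASE, R=foxtrot -> take RIGHT -> foxtrot

Answer: echo
echo
charlie
alpha
<<<<<<< LEFT
charlie
=======
delta
>>>>>>> RIGHT
foxtrot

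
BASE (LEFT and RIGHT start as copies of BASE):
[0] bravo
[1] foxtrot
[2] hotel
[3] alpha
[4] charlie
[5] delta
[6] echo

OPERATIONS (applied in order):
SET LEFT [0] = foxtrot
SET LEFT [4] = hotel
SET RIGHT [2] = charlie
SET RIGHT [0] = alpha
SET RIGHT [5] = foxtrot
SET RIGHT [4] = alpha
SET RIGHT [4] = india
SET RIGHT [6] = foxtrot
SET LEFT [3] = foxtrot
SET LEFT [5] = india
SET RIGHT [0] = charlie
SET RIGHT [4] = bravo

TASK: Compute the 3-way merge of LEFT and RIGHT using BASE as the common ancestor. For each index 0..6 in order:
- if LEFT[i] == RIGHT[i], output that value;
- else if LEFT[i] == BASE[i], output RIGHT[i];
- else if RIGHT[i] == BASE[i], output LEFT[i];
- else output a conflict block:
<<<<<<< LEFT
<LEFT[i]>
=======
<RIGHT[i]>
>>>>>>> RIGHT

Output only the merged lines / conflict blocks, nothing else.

Answer: <<<<<<< LEFT
foxtrot
=======
charlie
>>>>>>> RIGHT
foxtrot
charlie
foxtrot
<<<<<<< LEFT
hotel
=======
bravo
>>>>>>> RIGHT
<<<<<<< LEFT
india
=======
foxtrot
>>>>>>> RIGHT
foxtrot

Derivation:
Final LEFT:  [foxtrot, foxtrot, hotel, foxtrot, hotel, india, echo]
Final RIGHT: [charlie, foxtrot, charlie, alpha, bravo, foxtrot, foxtrot]
i=0: BASE=bravo L=foxtrot R=charlie all differ -> CONFLICT
i=1: L=foxtrot R=foxtrot -> agree -> foxtrot
i=2: L=hotel=BASE, R=charlie -> take RIGHT -> charlie
i=3: L=foxtrot, R=alpha=BASE -> take LEFT -> foxtrot
i=4: BASE=charlie L=hotel R=bravo all differ -> CONFLICT
i=5: BASE=delta L=india R=foxtrot all differ -> CONFLICT
i=6: L=echo=BASE, R=foxtrot -> take RIGHT -> foxtrot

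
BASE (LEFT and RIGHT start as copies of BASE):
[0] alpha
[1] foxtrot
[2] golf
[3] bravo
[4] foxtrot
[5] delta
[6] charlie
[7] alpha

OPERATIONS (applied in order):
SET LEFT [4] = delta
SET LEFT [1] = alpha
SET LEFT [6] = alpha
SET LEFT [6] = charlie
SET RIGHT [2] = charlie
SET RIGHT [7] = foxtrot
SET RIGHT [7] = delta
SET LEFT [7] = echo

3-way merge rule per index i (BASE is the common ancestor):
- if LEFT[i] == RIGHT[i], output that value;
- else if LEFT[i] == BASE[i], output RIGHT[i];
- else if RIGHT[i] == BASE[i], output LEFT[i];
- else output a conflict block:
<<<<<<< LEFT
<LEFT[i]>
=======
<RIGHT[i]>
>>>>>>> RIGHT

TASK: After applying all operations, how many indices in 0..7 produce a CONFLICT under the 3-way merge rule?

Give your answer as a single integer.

Final LEFT:  [alpha, alpha, golf, bravo, delta, delta, charlie, echo]
Final RIGHT: [alpha, foxtrot, charlie, bravo, foxtrot, delta, charlie, delta]
i=0: L=alpha R=alpha -> agree -> alpha
i=1: L=alpha, R=foxtrot=BASE -> take LEFT -> alpha
i=2: L=golf=BASE, R=charlie -> take RIGHT -> charlie
i=3: L=bravo R=bravo -> agree -> bravo
i=4: L=delta, R=foxtrot=BASE -> take LEFT -> delta
i=5: L=delta R=delta -> agree -> delta
i=6: L=charlie R=charlie -> agree -> charlie
i=7: BASE=alpha L=echo R=delta all differ -> CONFLICT
Conflict count: 1

Answer: 1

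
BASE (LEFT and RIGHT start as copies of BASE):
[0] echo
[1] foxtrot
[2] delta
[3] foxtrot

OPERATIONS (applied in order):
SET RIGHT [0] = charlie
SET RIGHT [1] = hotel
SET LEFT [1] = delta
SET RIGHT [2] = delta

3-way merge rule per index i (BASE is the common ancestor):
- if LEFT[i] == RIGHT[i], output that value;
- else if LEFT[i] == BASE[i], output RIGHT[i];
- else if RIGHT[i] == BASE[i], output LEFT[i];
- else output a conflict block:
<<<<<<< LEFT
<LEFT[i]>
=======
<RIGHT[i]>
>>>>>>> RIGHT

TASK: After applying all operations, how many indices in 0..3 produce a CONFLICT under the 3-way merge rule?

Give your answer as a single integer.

Answer: 1

Derivation:
Final LEFT:  [echo, delta, delta, foxtrot]
Final RIGHT: [charlie, hotel, delta, foxtrot]
i=0: L=echo=BASE, R=charlie -> take RIGHT -> charlie
i=1: BASE=foxtrot L=delta R=hotel all differ -> CONFLICT
i=2: L=delta R=delta -> agree -> delta
i=3: L=foxtrot R=foxtrot -> agree -> foxtrot
Conflict count: 1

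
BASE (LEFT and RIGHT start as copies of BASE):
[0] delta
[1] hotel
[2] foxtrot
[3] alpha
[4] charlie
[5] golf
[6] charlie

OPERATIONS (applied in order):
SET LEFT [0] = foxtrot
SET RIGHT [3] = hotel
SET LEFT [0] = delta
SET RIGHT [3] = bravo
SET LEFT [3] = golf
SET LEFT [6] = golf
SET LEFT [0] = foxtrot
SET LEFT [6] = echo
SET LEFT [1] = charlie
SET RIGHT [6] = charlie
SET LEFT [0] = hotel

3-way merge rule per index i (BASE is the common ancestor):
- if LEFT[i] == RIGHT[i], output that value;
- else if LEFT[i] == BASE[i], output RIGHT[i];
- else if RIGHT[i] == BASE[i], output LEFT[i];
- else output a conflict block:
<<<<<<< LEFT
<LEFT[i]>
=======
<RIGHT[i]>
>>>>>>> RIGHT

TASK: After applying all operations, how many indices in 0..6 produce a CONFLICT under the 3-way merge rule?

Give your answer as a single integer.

Answer: 1

Derivation:
Final LEFT:  [hotel, charlie, foxtrot, golf, charlie, golf, echo]
Final RIGHT: [delta, hotel, foxtrot, bravo, charlie, golf, charlie]
i=0: L=hotel, R=delta=BASE -> take LEFT -> hotel
i=1: L=charlie, R=hotel=BASE -> take LEFT -> charlie
i=2: L=foxtrot R=foxtrot -> agree -> foxtrot
i=3: BASE=alpha L=golf R=bravo all differ -> CONFLICT
i=4: L=charlie R=charlie -> agree -> charlie
i=5: L=golf R=golf -> agree -> golf
i=6: L=echo, R=charlie=BASE -> take LEFT -> echo
Conflict count: 1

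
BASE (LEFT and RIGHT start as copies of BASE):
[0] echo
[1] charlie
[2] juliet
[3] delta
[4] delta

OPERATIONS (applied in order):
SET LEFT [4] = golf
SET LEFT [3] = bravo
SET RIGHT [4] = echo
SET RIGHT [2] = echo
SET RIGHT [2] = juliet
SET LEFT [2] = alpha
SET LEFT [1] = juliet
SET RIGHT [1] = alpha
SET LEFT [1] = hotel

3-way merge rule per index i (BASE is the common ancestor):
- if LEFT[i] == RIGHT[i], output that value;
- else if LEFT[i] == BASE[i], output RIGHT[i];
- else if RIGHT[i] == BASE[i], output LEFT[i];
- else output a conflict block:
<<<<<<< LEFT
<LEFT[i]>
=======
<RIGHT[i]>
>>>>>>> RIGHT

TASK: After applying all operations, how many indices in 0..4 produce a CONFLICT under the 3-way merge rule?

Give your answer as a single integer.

Final LEFT:  [echo, hotel, alpha, bravo, golf]
Final RIGHT: [echo, alpha, juliet, delta, echo]
i=0: L=echo R=echo -> agree -> echo
i=1: BASE=charlie L=hotel R=alpha all differ -> CONFLICT
i=2: L=alpha, R=juliet=BASE -> take LEFT -> alpha
i=3: L=bravo, R=delta=BASE -> take LEFT -> bravo
i=4: BASE=delta L=golf R=echo all differ -> CONFLICT
Conflict count: 2

Answer: 2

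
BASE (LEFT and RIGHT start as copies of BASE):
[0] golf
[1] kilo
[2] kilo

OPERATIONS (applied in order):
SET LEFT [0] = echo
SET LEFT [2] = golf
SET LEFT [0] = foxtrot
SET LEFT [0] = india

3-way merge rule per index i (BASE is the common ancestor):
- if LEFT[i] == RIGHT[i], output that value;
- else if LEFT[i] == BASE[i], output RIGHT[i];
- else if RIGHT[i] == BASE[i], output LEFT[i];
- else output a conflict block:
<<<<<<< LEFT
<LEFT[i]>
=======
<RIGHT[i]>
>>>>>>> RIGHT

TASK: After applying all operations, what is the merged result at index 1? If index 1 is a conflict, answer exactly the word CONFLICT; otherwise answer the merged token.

Final LEFT:  [india, kilo, golf]
Final RIGHT: [golf, kilo, kilo]
i=0: L=india, R=golf=BASE -> take LEFT -> india
i=1: L=kilo R=kilo -> agree -> kilo
i=2: L=golf, R=kilo=BASE -> take LEFT -> golf
Index 1 -> kilo

Answer: kilo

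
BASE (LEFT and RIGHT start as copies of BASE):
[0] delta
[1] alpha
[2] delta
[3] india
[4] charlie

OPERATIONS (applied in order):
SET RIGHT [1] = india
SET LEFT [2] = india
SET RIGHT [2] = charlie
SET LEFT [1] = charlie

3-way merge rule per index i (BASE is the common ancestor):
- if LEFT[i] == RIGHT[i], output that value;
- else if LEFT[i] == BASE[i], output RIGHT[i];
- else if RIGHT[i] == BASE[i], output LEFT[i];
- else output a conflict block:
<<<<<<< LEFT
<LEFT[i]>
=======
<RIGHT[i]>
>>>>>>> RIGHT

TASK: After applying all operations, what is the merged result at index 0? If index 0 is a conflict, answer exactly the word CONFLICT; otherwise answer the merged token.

Final LEFT:  [delta, charlie, india, india, charlie]
Final RIGHT: [delta, india, charlie, india, charlie]
i=0: L=delta R=delta -> agree -> delta
i=1: BASE=alpha L=charlie R=india all differ -> CONFLICT
i=2: BASE=delta L=india R=charlie all differ -> CONFLICT
i=3: L=india R=india -> agree -> india
i=4: L=charlie R=charlie -> agree -> charlie
Index 0 -> delta

Answer: delta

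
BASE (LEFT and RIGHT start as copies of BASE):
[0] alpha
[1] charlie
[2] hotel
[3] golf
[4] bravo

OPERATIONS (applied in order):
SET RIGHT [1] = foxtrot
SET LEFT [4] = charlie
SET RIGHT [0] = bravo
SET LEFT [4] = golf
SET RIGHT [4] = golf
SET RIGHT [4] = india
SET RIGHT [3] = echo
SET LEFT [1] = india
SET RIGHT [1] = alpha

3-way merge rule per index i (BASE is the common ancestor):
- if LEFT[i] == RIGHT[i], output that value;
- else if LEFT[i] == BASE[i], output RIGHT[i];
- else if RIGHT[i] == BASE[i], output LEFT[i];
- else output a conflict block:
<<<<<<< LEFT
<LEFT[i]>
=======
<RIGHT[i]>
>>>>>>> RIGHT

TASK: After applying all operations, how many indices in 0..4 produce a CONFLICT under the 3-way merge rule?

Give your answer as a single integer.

Answer: 2

Derivation:
Final LEFT:  [alpha, india, hotel, golf, golf]
Final RIGHT: [bravo, alpha, hotel, echo, india]
i=0: L=alpha=BASE, R=bravo -> take RIGHT -> bravo
i=1: BASE=charlie L=india R=alpha all differ -> CONFLICT
i=2: L=hotel R=hotel -> agree -> hotel
i=3: L=golf=BASE, R=echo -> take RIGHT -> echo
i=4: BASE=bravo L=golf R=india all differ -> CONFLICT
Conflict count: 2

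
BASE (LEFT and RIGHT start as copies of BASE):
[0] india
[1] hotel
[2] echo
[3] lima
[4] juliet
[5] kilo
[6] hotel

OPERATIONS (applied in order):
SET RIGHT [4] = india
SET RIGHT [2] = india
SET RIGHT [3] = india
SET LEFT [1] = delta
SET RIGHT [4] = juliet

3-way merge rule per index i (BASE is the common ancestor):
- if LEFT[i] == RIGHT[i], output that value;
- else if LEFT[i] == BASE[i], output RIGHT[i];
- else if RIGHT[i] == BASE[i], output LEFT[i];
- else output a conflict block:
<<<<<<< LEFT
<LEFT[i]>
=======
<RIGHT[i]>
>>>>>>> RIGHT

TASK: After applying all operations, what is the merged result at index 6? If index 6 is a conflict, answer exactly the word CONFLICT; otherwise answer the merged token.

Final LEFT:  [india, delta, echo, lima, juliet, kilo, hotel]
Final RIGHT: [india, hotel, india, india, juliet, kilo, hotel]
i=0: L=india R=india -> agree -> india
i=1: L=delta, R=hotel=BASE -> take LEFT -> delta
i=2: L=echo=BASE, R=india -> take RIGHT -> india
i=3: L=lima=BASE, R=india -> take RIGHT -> india
i=4: L=juliet R=juliet -> agree -> juliet
i=5: L=kilo R=kilo -> agree -> kilo
i=6: L=hotel R=hotel -> agree -> hotel
Index 6 -> hotel

Answer: hotel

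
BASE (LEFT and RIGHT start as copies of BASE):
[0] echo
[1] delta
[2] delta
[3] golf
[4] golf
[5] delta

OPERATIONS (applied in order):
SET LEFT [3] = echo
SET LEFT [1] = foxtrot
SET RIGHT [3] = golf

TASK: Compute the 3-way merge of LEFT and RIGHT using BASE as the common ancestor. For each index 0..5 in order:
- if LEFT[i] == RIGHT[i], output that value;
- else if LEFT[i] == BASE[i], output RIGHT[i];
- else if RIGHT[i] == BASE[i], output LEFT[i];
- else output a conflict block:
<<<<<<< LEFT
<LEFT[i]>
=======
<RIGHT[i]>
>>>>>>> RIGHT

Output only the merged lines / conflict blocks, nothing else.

Answer: echo
foxtrot
delta
echo
golf
delta

Derivation:
Final LEFT:  [echo, foxtrot, delta, echo, golf, delta]
Final RIGHT: [echo, delta, delta, golf, golf, delta]
i=0: L=echo R=echo -> agree -> echo
i=1: L=foxtrot, R=delta=BASE -> take LEFT -> foxtrot
i=2: L=delta R=delta -> agree -> delta
i=3: L=echo, R=golf=BASE -> take LEFT -> echo
i=4: L=golf R=golf -> agree -> golf
i=5: L=delta R=delta -> agree -> delta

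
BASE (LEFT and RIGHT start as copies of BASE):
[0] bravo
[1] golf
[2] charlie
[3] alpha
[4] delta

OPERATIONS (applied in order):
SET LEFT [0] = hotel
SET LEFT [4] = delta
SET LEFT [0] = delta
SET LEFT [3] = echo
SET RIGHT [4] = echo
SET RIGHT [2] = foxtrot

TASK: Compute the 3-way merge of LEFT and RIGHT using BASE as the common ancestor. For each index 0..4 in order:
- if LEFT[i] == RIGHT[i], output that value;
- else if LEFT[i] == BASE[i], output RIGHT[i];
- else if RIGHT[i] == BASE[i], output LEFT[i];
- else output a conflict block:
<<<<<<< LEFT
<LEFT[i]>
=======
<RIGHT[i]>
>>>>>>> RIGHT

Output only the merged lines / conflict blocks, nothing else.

Final LEFT:  [delta, golf, charlie, echo, delta]
Final RIGHT: [bravo, golf, foxtrot, alpha, echo]
i=0: L=delta, R=bravo=BASE -> take LEFT -> delta
i=1: L=golf R=golf -> agree -> golf
i=2: L=charlie=BASE, R=foxtrot -> take RIGHT -> foxtrot
i=3: L=echo, R=alpha=BASE -> take LEFT -> echo
i=4: L=delta=BASE, R=echo -> take RIGHT -> echo

Answer: delta
golf
foxtrot
echo
echo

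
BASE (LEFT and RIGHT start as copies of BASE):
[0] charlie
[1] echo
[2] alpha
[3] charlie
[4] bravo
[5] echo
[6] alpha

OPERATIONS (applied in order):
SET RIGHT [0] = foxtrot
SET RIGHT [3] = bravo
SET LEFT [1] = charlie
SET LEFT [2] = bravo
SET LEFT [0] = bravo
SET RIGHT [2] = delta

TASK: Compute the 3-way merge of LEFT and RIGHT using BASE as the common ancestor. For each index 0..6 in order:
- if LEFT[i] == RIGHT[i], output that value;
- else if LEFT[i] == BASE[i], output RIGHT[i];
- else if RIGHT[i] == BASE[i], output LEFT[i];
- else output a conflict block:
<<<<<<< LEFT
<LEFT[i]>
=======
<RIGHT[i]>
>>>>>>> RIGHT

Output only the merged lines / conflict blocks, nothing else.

Answer: <<<<<<< LEFT
bravo
=======
foxtrot
>>>>>>> RIGHT
charlie
<<<<<<< LEFT
bravo
=======
delta
>>>>>>> RIGHT
bravo
bravo
echo
alpha

Derivation:
Final LEFT:  [bravo, charlie, bravo, charlie, bravo, echo, alpha]
Final RIGHT: [foxtrot, echo, delta, bravo, bravo, echo, alpha]
i=0: BASE=charlie L=bravo R=foxtrot all differ -> CONFLICT
i=1: L=charlie, R=echo=BASE -> take LEFT -> charlie
i=2: BASE=alpha L=bravo R=delta all differ -> CONFLICT
i=3: L=charlie=BASE, R=bravo -> take RIGHT -> bravo
i=4: L=bravo R=bravo -> agree -> bravo
i=5: L=echo R=echo -> agree -> echo
i=6: L=alpha R=alpha -> agree -> alpha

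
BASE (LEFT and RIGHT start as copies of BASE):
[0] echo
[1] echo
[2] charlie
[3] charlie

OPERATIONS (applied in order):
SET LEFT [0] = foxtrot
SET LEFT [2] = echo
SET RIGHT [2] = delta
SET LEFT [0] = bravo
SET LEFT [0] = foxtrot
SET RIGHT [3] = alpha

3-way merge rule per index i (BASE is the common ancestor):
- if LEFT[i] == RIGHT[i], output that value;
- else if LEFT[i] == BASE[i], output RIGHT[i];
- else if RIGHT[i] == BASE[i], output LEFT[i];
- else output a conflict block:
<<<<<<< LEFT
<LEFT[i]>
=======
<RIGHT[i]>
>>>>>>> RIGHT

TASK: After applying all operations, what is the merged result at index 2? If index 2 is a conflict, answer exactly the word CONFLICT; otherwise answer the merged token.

Answer: CONFLICT

Derivation:
Final LEFT:  [foxtrot, echo, echo, charlie]
Final RIGHT: [echo, echo, delta, alpha]
i=0: L=foxtrot, R=echo=BASE -> take LEFT -> foxtrot
i=1: L=echo R=echo -> agree -> echo
i=2: BASE=charlie L=echo R=delta all differ -> CONFLICT
i=3: L=charlie=BASE, R=alpha -> take RIGHT -> alpha
Index 2 -> CONFLICT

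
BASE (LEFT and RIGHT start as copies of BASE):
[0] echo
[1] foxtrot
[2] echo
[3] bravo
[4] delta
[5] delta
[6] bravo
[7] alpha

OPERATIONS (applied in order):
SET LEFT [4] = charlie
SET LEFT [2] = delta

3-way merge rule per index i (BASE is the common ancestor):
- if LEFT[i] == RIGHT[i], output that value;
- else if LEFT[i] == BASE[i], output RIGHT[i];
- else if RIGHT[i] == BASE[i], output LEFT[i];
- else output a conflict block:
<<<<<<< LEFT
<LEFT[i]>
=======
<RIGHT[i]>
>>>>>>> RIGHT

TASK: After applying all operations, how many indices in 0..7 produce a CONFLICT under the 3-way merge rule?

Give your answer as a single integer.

Final LEFT:  [echo, foxtrot, delta, bravo, charlie, delta, bravo, alpha]
Final RIGHT: [echo, foxtrot, echo, bravo, delta, delta, bravo, alpha]
i=0: L=echo R=echo -> agree -> echo
i=1: L=foxtrot R=foxtrot -> agree -> foxtrot
i=2: L=delta, R=echo=BASE -> take LEFT -> delta
i=3: L=bravo R=bravo -> agree -> bravo
i=4: L=charlie, R=delta=BASE -> take LEFT -> charlie
i=5: L=delta R=delta -> agree -> delta
i=6: L=bravo R=bravo -> agree -> bravo
i=7: L=alpha R=alpha -> agree -> alpha
Conflict count: 0

Answer: 0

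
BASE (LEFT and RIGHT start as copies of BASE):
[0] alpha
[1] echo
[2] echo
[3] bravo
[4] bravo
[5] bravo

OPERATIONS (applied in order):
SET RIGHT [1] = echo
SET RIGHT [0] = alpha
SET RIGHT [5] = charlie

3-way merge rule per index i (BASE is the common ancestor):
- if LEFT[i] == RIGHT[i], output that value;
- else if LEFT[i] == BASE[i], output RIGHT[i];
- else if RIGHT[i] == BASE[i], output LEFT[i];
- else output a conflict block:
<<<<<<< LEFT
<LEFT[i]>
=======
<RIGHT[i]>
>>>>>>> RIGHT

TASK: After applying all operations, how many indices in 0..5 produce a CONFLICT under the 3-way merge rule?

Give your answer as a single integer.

Final LEFT:  [alpha, echo, echo, bravo, bravo, bravo]
Final RIGHT: [alpha, echo, echo, bravo, bravo, charlie]
i=0: L=alpha R=alpha -> agree -> alpha
i=1: L=echo R=echo -> agree -> echo
i=2: L=echo R=echo -> agree -> echo
i=3: L=bravo R=bravo -> agree -> bravo
i=4: L=bravo R=bravo -> agree -> bravo
i=5: L=bravo=BASE, R=charlie -> take RIGHT -> charlie
Conflict count: 0

Answer: 0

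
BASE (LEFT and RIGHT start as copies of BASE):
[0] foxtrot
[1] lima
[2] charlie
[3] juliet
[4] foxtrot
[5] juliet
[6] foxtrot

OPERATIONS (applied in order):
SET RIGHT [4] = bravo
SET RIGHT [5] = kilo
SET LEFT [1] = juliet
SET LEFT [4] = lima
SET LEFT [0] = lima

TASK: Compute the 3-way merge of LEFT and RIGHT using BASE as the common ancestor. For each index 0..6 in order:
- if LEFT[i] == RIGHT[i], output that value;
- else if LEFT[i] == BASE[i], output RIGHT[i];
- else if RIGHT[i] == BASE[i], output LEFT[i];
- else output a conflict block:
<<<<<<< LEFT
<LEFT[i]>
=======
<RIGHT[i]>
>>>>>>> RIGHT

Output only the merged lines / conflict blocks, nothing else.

Answer: lima
juliet
charlie
juliet
<<<<<<< LEFT
lima
=======
bravo
>>>>>>> RIGHT
kilo
foxtrot

Derivation:
Final LEFT:  [lima, juliet, charlie, juliet, lima, juliet, foxtrot]
Final RIGHT: [foxtrot, lima, charlie, juliet, bravo, kilo, foxtrot]
i=0: L=lima, R=foxtrot=BASE -> take LEFT -> lima
i=1: L=juliet, R=lima=BASE -> take LEFT -> juliet
i=2: L=charlie R=charlie -> agree -> charlie
i=3: L=juliet R=juliet -> agree -> juliet
i=4: BASE=foxtrot L=lima R=bravo all differ -> CONFLICT
i=5: L=juliet=BASE, R=kilo -> take RIGHT -> kilo
i=6: L=foxtrot R=foxtrot -> agree -> foxtrot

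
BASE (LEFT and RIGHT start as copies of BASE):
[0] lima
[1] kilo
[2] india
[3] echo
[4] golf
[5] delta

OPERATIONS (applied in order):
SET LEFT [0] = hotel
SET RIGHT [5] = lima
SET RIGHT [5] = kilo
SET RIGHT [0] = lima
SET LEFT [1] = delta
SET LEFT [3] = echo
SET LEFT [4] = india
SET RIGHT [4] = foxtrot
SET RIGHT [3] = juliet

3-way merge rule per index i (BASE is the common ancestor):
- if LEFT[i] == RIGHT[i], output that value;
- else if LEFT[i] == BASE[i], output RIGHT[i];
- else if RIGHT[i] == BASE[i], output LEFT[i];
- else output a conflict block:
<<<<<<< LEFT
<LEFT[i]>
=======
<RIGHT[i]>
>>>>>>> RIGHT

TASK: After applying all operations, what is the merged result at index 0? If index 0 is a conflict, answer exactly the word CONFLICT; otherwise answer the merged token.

Final LEFT:  [hotel, delta, india, echo, india, delta]
Final RIGHT: [lima, kilo, india, juliet, foxtrot, kilo]
i=0: L=hotel, R=lima=BASE -> take LEFT -> hotel
i=1: L=delta, R=kilo=BASE -> take LEFT -> delta
i=2: L=india R=india -> agree -> india
i=3: L=echo=BASE, R=juliet -> take RIGHT -> juliet
i=4: BASE=golf L=india R=foxtrot all differ -> CONFLICT
i=5: L=delta=BASE, R=kilo -> take RIGHT -> kilo
Index 0 -> hotel

Answer: hotel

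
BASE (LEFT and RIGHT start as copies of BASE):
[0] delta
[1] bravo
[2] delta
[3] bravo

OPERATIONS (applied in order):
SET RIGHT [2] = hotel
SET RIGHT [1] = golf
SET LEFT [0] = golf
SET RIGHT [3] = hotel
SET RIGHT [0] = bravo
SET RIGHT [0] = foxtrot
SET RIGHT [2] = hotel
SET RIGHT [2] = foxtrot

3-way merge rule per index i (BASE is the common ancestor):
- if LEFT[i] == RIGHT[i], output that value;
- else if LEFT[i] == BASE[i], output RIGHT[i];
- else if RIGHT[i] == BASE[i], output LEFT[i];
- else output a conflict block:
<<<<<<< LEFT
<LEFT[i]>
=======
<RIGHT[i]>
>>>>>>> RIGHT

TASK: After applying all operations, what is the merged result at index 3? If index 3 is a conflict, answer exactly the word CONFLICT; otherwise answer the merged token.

Final LEFT:  [golf, bravo, delta, bravo]
Final RIGHT: [foxtrot, golf, foxtrot, hotel]
i=0: BASE=delta L=golf R=foxtrot all differ -> CONFLICT
i=1: L=bravo=BASE, R=golf -> take RIGHT -> golf
i=2: L=delta=BASE, R=foxtrot -> take RIGHT -> foxtrot
i=3: L=bravo=BASE, R=hotel -> take RIGHT -> hotel
Index 3 -> hotel

Answer: hotel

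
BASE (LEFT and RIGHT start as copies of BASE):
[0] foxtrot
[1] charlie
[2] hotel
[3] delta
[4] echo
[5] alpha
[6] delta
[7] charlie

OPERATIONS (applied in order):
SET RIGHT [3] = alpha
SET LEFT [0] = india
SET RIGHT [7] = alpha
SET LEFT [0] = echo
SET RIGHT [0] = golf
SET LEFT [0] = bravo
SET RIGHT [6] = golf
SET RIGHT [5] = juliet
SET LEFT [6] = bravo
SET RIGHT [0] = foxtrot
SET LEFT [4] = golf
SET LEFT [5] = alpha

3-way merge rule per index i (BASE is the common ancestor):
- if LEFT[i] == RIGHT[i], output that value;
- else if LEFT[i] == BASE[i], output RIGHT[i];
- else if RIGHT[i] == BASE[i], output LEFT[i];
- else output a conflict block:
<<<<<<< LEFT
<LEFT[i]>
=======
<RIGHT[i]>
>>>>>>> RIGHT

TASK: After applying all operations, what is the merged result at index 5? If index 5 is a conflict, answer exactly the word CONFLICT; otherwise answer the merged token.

Answer: juliet

Derivation:
Final LEFT:  [bravo, charlie, hotel, delta, golf, alpha, bravo, charlie]
Final RIGHT: [foxtrot, charlie, hotel, alpha, echo, juliet, golf, alpha]
i=0: L=bravo, R=foxtrot=BASE -> take LEFT -> bravo
i=1: L=charlie R=charlie -> agree -> charlie
i=2: L=hotel R=hotel -> agree -> hotel
i=3: L=delta=BASE, R=alpha -> take RIGHT -> alpha
i=4: L=golf, R=echo=BASE -> take LEFT -> golf
i=5: L=alpha=BASE, R=juliet -> take RIGHT -> juliet
i=6: BASE=delta L=bravo R=golf all differ -> CONFLICT
i=7: L=charlie=BASE, R=alpha -> take RIGHT -> alpha
Index 5 -> juliet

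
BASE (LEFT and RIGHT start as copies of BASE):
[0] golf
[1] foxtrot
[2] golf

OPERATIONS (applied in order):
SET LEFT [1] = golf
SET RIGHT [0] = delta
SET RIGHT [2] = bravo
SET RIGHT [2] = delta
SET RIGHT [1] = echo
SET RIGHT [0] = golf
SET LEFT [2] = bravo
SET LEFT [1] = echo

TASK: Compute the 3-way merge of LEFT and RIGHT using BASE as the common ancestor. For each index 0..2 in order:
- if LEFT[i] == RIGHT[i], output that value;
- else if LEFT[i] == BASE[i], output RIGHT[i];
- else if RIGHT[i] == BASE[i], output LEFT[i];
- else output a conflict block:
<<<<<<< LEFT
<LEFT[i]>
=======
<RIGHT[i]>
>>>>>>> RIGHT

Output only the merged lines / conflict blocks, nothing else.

Answer: golf
echo
<<<<<<< LEFT
bravo
=======
delta
>>>>>>> RIGHT

Derivation:
Final LEFT:  [golf, echo, bravo]
Final RIGHT: [golf, echo, delta]
i=0: L=golf R=golf -> agree -> golf
i=1: L=echo R=echo -> agree -> echo
i=2: BASE=golf L=bravo R=delta all differ -> CONFLICT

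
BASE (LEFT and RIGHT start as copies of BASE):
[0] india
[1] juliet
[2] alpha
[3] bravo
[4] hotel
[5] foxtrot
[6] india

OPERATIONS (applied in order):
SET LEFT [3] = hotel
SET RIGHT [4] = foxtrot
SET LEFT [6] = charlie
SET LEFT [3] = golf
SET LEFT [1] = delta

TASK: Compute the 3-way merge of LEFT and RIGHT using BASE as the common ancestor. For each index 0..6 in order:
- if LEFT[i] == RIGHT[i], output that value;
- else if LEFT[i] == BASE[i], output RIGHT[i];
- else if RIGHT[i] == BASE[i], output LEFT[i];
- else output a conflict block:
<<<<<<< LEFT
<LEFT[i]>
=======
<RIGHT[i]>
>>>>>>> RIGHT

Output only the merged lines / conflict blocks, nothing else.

Answer: india
delta
alpha
golf
foxtrot
foxtrot
charlie

Derivation:
Final LEFT:  [india, delta, alpha, golf, hotel, foxtrot, charlie]
Final RIGHT: [india, juliet, alpha, bravo, foxtrot, foxtrot, india]
i=0: L=india R=india -> agree -> india
i=1: L=delta, R=juliet=BASE -> take LEFT -> delta
i=2: L=alpha R=alpha -> agree -> alpha
i=3: L=golf, R=bravo=BASE -> take LEFT -> golf
i=4: L=hotel=BASE, R=foxtrot -> take RIGHT -> foxtrot
i=5: L=foxtrot R=foxtrot -> agree -> foxtrot
i=6: L=charlie, R=india=BASE -> take LEFT -> charlie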